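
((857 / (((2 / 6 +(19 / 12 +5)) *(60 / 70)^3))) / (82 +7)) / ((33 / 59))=17343109 / 4387878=3.95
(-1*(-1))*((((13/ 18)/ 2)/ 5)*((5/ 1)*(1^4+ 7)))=26/ 9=2.89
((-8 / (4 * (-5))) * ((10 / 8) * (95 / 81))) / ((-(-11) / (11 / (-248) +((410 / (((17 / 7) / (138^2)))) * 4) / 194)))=3533.99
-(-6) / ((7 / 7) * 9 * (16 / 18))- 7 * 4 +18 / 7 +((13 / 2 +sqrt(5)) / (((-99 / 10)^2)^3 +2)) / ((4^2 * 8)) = -162641040953554 / 6590375045807 +15625 * sqrt(5) / 1882964298802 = -24.68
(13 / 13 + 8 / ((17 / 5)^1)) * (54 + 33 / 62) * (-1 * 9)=-1734453 / 1054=-1645.59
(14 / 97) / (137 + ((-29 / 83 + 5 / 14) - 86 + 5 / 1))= 16268 / 6312857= 0.00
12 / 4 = 3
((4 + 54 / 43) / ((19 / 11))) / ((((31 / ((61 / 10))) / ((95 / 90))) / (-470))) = -3563681 / 11997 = -297.05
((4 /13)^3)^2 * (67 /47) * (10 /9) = 2744320 /2041740207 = 0.00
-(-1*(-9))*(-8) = 72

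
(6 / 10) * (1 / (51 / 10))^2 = 20 / 867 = 0.02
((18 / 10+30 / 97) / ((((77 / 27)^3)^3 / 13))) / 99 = 1024371928816587 / 46148571807848146945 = 0.00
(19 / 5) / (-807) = -19 / 4035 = -0.00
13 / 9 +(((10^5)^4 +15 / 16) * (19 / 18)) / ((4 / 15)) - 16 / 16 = 456000000000000000004787 / 1152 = 395833333333333333337.49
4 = 4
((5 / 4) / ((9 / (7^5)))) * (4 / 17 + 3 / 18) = 3445435 / 3672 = 938.30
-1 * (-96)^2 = -9216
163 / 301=0.54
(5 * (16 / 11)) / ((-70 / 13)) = -104 / 77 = -1.35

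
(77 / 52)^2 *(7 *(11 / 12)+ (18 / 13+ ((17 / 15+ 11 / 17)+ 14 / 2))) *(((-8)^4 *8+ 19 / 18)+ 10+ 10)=256468192104817 / 215130240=1192153.14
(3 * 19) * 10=570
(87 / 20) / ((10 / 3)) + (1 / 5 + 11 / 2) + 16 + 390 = 82601 / 200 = 413.00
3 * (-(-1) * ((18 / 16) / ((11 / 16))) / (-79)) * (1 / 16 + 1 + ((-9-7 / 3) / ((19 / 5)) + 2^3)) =-49905 / 132088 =-0.38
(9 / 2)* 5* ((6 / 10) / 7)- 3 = -1.07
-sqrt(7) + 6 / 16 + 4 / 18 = 43 / 72 - sqrt(7) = -2.05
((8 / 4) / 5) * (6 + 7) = 26 / 5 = 5.20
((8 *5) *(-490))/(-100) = 196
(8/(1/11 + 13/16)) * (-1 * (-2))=2816/159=17.71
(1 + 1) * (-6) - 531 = -543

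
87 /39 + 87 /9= 11.90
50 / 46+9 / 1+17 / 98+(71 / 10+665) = 3845101 / 5635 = 682.36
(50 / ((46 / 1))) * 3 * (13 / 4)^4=2142075 / 5888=363.80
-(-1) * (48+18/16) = 393/8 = 49.12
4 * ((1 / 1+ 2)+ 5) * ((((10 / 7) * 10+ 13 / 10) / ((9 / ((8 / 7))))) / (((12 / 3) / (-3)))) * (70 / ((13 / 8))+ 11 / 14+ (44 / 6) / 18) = -3797430608 / 1805895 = -2102.80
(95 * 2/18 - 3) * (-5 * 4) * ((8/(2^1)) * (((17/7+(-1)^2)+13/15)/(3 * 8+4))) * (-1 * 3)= 122672/441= 278.17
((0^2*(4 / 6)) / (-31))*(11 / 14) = 0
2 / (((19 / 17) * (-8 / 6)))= -51 / 38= -1.34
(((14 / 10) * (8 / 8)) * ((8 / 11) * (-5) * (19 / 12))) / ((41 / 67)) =-17822 / 1353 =-13.17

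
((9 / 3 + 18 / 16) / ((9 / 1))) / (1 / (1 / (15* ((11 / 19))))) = 19 / 360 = 0.05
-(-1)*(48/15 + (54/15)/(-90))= 79/25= 3.16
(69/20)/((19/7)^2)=3381/7220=0.47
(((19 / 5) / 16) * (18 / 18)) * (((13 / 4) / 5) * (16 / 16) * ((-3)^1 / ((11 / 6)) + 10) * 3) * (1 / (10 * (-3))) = -5681 / 44000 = -0.13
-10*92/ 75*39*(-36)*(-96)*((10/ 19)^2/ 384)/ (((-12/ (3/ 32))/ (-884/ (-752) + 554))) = 1404338715/ 271472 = 5173.05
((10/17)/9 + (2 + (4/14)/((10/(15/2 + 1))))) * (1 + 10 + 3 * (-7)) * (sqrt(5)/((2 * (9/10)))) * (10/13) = -1236050 * sqrt(5)/125307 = -22.06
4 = 4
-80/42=-40/21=-1.90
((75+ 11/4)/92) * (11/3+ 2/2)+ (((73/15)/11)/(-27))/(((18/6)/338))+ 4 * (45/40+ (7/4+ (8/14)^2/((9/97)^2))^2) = 1005078105608083/159419965320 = 6304.59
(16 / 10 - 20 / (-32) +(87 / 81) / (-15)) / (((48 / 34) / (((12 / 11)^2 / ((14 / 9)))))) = 1.17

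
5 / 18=0.28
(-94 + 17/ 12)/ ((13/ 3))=-1111/ 52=-21.37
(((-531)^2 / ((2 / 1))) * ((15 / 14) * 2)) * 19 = 80358885 / 14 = 5739920.36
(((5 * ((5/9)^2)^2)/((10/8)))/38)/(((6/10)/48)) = 100000/124659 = 0.80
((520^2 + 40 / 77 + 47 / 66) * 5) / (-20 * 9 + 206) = 624626845 / 12012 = 52000.24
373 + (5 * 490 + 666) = 3489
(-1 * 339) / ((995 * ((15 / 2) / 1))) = -226 / 4975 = -0.05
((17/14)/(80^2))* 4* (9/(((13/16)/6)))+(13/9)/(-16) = -13051/327600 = -0.04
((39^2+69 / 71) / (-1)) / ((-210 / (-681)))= -2452962 / 497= -4935.54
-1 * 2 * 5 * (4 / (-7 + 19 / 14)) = 560 / 79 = 7.09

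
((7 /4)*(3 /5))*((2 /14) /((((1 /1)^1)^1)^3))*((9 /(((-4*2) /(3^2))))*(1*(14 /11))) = -1701 /880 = -1.93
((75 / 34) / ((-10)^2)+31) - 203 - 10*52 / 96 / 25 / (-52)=-701653 / 4080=-171.97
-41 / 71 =-0.58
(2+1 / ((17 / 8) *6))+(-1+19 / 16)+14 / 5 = 20669 / 4080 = 5.07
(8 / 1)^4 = 4096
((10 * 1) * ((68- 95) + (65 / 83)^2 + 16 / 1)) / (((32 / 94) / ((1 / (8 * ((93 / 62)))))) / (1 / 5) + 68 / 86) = -723053170 / 147693271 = -4.90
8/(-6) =-4/3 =-1.33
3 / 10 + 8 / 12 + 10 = 329 / 30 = 10.97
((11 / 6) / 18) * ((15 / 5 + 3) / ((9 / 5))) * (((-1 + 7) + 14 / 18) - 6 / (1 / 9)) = -23375 / 1458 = -16.03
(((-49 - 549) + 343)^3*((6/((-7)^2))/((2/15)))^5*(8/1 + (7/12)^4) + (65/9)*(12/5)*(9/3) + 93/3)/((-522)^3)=6357017559423331123/10285653135545690112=0.62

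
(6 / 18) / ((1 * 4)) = 1 / 12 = 0.08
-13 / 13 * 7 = -7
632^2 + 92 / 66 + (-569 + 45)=13163746 / 33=398901.39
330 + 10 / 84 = 13865 / 42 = 330.12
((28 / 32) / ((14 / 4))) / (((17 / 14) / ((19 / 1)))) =133 / 34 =3.91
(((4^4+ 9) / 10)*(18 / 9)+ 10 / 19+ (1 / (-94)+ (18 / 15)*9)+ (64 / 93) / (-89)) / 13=4753232383 / 960876930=4.95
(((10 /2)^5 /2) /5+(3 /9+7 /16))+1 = 15085 /48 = 314.27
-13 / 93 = -0.14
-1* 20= -20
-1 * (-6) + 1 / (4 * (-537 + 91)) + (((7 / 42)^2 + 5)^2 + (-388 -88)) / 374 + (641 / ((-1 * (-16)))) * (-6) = -25463680193 / 108088992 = -235.58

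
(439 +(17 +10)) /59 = 466 /59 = 7.90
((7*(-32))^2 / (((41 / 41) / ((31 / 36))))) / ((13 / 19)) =7388416 / 117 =63148.85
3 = 3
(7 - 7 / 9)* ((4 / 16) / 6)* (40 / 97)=0.11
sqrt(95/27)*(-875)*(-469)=410375*sqrt(285)/9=769769.71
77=77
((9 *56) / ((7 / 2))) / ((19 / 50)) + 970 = 25630 / 19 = 1348.95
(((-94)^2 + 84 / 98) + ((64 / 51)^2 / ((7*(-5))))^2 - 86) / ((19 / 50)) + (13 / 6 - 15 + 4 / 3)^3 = 1083713236584379 / 50387217048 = 21507.70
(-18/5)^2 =324/25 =12.96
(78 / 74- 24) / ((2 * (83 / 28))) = -11886 / 3071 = -3.87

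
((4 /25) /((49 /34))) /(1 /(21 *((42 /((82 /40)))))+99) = 0.00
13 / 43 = 0.30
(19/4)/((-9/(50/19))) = -25/18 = -1.39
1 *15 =15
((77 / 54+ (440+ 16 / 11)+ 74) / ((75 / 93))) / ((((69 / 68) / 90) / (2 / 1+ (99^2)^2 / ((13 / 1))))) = 2703088317414884 / 6435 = 420060344586.62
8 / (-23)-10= -238 / 23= -10.35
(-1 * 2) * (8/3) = -16/3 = -5.33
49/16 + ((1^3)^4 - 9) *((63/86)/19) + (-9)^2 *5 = 5330161/13072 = 407.75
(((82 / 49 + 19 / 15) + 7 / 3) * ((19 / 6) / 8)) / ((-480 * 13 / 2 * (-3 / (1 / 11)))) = 6137 / 302702400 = 0.00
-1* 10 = -10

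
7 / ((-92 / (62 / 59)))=-217 / 2714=-0.08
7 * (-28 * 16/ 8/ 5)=-78.40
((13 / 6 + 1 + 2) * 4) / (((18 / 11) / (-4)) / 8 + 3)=10912 / 1557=7.01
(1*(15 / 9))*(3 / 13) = 5 / 13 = 0.38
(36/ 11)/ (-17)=-36/ 187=-0.19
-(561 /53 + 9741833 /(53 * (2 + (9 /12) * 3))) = -2292757 /53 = -43259.57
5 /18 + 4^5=18437 /18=1024.28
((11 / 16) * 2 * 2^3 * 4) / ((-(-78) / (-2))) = -1.13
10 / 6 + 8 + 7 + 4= 62 / 3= 20.67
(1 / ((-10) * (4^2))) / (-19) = 1 / 3040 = 0.00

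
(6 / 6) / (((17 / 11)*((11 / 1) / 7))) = 7 / 17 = 0.41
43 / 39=1.10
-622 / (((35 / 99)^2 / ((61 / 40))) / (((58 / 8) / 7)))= -5392108359 / 686000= -7860.22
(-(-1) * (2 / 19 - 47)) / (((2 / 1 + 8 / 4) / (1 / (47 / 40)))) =-8910 / 893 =-9.98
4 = 4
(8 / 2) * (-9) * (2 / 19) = -72 / 19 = -3.79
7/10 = 0.70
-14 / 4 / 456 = -7 / 912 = -0.01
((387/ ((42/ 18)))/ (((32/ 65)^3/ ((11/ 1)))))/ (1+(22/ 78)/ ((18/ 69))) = 410346597375/ 55853056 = 7346.90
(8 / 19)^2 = 64 / 361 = 0.18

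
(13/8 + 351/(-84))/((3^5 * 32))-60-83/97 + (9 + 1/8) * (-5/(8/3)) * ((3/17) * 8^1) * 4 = -113076619423/718066944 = -157.47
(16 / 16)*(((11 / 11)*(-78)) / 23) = -78 / 23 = -3.39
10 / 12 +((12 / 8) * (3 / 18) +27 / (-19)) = -77 / 228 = -0.34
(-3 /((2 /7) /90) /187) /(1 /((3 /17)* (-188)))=532980 /3179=167.66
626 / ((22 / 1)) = 313 / 11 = 28.45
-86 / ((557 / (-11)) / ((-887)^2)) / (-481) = -744283474 / 267917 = -2778.04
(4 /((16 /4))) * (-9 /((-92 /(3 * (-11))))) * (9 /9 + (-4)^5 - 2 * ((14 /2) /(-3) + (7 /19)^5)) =748893745413 /227801108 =3287.49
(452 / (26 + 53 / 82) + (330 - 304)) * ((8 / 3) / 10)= 375496 / 32775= 11.46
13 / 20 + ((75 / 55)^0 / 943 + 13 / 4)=36787 / 9430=3.90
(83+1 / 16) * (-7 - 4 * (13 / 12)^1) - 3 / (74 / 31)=-279019 / 296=-942.63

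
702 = 702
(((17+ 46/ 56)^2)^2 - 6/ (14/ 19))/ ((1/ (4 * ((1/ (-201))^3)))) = -61996492945/ 1247844032064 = -0.05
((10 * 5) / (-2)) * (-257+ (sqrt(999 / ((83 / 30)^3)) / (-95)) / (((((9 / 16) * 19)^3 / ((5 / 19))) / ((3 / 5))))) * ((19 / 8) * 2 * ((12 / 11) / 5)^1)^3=24576 * sqrt(30710) / 16550512495+ 47594601 / 6655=7151.71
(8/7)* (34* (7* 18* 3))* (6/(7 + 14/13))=381888/35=10911.09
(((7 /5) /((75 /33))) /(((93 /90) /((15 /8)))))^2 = 480249 /384400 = 1.25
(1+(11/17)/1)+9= 181/17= 10.65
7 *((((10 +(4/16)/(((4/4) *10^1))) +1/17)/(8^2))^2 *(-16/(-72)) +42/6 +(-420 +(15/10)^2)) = -24505302410057/8522956800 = -2875.21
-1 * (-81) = 81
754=754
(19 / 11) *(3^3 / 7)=513 / 77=6.66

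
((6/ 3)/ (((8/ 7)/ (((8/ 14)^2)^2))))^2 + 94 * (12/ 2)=66358132/ 117649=564.03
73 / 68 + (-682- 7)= -46779 / 68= -687.93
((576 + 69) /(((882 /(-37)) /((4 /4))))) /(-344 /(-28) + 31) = -7955 /12726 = -0.63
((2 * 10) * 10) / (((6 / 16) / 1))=1600 / 3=533.33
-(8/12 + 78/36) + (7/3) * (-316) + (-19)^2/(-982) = -1090807/1473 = -740.53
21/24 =7/8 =0.88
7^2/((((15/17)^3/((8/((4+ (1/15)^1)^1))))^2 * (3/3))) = 75695416384/188375625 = 401.83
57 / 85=0.67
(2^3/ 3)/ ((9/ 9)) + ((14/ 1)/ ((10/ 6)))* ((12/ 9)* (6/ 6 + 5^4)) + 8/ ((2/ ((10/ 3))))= 35136/ 5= 7027.20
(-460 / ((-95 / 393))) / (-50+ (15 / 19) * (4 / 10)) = -9039 / 236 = -38.30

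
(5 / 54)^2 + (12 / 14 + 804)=16428919 / 20412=804.87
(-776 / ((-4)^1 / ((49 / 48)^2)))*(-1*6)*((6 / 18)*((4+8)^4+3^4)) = -538690761 / 64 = -8417043.14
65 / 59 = 1.10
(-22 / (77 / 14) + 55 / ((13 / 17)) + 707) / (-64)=-12.11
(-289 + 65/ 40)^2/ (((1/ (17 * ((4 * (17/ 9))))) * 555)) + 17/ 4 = 1527820549/ 79920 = 19116.87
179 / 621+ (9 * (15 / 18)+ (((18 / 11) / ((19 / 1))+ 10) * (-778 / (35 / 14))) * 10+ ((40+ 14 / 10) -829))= -32167.83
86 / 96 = 43 / 48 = 0.90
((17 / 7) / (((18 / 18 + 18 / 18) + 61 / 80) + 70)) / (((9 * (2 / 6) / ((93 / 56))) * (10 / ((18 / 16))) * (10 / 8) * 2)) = 4743 / 5704580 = 0.00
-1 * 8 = -8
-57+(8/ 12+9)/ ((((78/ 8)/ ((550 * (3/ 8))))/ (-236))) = -1884323/ 39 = -48315.97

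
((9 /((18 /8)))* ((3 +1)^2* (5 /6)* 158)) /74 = 12640 /111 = 113.87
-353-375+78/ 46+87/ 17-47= -300361/ 391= -768.19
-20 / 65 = -4 / 13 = -0.31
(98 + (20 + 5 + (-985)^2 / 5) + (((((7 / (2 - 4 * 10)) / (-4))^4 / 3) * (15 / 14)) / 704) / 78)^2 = 129568232097460826422954399456828383529 / 3436712626841735458461843456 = 37701212224.00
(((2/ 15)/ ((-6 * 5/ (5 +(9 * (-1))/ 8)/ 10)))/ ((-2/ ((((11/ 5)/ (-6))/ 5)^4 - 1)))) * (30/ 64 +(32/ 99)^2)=-2821387857960007/ 57159432000000000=-0.05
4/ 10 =2/ 5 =0.40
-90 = -90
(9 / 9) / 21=1 / 21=0.05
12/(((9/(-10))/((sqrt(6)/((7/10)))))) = -400* sqrt(6)/21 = -46.66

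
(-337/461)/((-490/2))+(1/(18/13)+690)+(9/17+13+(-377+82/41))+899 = 42449916647/34561170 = 1228.25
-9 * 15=-135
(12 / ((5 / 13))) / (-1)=-156 / 5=-31.20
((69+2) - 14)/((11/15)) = 855/11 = 77.73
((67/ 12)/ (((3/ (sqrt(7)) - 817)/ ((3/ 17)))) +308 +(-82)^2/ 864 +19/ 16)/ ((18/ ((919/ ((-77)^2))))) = 4997765572538393/ 1831040475286176 - 61573 * sqrt(7)/ 11302718983248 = 2.73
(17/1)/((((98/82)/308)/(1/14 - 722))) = -154980738/49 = -3162872.20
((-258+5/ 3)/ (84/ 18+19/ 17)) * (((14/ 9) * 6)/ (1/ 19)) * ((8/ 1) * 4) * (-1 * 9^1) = 667664256/ 295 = 2263268.66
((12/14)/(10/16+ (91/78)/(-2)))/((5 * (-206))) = -72/3605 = -0.02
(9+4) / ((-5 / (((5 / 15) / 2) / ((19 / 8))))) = -52 / 285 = -0.18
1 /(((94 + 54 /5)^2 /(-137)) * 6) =-3425 /1647456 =-0.00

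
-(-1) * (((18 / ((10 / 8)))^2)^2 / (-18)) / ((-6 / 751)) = 186872832 / 625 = 298996.53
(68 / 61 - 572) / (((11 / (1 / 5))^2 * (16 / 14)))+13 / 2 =2337883 / 369050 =6.33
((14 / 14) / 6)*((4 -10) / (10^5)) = -1 / 100000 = -0.00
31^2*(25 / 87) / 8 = 24025 / 696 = 34.52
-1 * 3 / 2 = -3 / 2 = -1.50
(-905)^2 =819025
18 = 18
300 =300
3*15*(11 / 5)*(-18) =-1782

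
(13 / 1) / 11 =13 / 11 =1.18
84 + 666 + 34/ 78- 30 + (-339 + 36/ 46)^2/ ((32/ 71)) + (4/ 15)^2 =12602679726899/ 49514400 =254525.55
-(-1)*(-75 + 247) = 172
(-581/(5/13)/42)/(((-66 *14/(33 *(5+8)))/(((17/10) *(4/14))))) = 238459/29400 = 8.11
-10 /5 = -2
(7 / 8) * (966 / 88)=3381 / 352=9.61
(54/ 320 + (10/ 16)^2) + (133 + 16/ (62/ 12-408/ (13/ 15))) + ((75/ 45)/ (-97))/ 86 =19417055021639/ 145419078720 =133.52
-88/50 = -44/25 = -1.76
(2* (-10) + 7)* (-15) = 195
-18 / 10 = -1.80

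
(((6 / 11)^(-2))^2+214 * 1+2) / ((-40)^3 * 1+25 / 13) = -0.00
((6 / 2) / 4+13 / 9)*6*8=316 / 3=105.33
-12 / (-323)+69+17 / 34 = 44921 / 646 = 69.54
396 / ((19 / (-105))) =-41580 / 19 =-2188.42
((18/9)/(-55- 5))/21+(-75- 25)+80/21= -60601/630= -96.19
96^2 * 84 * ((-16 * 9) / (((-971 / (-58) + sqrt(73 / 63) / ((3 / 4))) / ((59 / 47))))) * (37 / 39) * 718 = -1859822304554502586368 / 324234295645 + 7053418577749082112 * sqrt(511) / 324234295645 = -5244286678.35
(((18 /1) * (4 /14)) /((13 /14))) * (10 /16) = 45 /13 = 3.46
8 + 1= 9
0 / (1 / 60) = 0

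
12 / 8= 1.50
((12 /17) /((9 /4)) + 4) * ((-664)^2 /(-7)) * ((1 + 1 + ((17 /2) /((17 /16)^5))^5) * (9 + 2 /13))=-295633863913132043032313466889868800 /12192694219942717567204803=-24246803748.23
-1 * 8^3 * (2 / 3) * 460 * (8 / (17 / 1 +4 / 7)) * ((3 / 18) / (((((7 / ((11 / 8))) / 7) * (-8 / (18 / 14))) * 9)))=323840 / 1107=292.54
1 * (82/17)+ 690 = 694.82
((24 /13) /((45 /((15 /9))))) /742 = 4 /43407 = 0.00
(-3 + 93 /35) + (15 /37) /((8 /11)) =2223 /10360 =0.21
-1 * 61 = -61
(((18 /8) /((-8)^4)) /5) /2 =9 /163840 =0.00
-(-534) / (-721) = -534 / 721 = -0.74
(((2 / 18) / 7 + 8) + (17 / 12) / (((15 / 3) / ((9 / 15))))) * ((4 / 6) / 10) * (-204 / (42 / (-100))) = 1753414 / 6615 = 265.07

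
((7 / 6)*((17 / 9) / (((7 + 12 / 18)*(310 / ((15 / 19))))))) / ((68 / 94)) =329 / 325128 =0.00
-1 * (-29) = 29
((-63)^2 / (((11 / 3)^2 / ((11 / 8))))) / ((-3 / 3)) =-35721 / 88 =-405.92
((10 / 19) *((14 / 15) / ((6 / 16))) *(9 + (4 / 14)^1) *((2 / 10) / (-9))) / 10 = -208 / 7695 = -0.03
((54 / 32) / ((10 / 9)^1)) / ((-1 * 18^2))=-3 / 640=-0.00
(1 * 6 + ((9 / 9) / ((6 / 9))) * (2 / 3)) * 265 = 1855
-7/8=-0.88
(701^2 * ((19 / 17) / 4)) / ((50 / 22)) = 102702809 / 1700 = 60413.42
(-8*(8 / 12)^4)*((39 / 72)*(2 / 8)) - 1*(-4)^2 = -3940 / 243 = -16.21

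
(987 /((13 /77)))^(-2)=169 /5775848001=0.00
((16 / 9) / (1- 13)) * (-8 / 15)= 32 / 405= 0.08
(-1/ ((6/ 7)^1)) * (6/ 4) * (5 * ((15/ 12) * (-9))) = 1575/ 16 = 98.44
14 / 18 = 7 / 9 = 0.78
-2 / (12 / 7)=-7 / 6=-1.17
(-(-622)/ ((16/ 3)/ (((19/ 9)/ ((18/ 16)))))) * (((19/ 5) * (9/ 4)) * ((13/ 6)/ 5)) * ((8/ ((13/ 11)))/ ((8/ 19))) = 23464639/ 1800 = 13035.91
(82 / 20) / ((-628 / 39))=-1599 / 6280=-0.25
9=9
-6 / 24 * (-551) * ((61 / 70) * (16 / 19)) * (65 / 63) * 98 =91988 / 9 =10220.89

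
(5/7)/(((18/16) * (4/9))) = 10/7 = 1.43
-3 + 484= 481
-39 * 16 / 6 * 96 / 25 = -9984 / 25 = -399.36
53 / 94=0.56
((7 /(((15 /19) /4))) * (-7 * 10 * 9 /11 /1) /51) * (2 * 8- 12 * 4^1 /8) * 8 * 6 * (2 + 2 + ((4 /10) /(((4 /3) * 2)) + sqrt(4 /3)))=-14836416 /187- 2383360 * sqrt(3) /187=-101414.53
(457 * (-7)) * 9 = -28791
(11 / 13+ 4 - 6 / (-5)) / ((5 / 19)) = 7467 / 325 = 22.98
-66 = -66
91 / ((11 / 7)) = 637 / 11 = 57.91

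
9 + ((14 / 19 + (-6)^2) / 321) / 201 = 11033789 / 1225899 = 9.00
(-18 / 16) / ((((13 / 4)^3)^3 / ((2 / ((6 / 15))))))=-1474560 / 10604499373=-0.00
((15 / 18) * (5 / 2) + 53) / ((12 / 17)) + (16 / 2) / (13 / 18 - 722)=145869235 / 1869552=78.02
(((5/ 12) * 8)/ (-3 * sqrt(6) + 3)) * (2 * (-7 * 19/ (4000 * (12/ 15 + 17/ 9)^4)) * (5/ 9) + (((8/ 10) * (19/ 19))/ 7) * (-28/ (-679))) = -46646648161 * sqrt(6)/ 52397884871640-46646648161/ 52397884871640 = -0.00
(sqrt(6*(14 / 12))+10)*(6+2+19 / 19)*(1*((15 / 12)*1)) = 45*sqrt(7) / 4+225 / 2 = 142.26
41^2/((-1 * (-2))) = 1681/2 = 840.50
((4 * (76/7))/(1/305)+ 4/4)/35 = 92727/245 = 378.48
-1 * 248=-248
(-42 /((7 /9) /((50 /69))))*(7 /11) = -24.90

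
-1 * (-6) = 6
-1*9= -9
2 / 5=0.40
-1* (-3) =3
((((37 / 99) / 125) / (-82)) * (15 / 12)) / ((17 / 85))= -0.00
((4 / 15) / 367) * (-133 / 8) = -133 / 11010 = -0.01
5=5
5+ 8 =13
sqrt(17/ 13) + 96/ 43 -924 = -39636/ 43 + sqrt(221)/ 13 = -920.62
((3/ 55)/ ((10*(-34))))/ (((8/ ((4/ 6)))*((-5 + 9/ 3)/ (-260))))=-0.00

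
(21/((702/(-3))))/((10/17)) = -119/780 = -0.15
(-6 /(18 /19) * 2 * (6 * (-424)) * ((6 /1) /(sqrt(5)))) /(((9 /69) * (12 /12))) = 1482304 * sqrt(5) /5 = 662906.50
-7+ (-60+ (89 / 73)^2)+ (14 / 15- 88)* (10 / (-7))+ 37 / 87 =59.29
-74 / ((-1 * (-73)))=-74 / 73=-1.01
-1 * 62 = -62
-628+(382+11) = -235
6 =6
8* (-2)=-16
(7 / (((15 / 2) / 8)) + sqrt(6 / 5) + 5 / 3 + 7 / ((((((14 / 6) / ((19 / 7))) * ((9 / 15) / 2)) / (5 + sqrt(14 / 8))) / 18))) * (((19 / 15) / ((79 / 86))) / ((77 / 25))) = 1634 * sqrt(30) / 18249 + 4656900 * sqrt(7) / 42581 + 420688006 / 383229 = 1387.59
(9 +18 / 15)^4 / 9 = 751689 / 625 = 1202.70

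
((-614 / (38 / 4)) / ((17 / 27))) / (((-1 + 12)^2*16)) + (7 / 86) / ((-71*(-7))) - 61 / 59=-30602638265 / 28159614164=-1.09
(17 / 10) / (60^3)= 17 / 2160000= 0.00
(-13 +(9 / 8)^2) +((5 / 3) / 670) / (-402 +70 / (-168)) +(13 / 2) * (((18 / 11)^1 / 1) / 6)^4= -322416505403 / 27560686912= -11.70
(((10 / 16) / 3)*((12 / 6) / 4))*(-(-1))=0.10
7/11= 0.64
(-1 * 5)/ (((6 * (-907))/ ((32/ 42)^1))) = 40/ 57141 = 0.00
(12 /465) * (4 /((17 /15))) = 48 /527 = 0.09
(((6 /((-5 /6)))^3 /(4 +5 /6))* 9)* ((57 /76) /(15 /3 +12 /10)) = -1889568 /22475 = -84.07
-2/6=-1/3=-0.33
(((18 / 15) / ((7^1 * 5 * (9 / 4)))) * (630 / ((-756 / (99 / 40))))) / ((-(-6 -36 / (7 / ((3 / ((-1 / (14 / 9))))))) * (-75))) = -11 / 472500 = -0.00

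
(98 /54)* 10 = 490 /27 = 18.15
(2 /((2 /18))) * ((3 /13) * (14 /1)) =58.15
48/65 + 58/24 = 3.16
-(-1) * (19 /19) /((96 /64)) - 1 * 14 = -40 /3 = -13.33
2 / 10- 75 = -374 / 5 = -74.80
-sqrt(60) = -2*sqrt(15) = -7.75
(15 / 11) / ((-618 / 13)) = -65 / 2266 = -0.03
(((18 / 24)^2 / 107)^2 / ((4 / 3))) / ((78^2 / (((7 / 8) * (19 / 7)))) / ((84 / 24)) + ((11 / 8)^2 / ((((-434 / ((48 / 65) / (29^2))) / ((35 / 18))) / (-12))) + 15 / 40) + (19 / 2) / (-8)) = 3651217479 / 128787632027433664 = 0.00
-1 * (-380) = 380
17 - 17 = 0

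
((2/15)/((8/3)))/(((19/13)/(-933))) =-12129/380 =-31.92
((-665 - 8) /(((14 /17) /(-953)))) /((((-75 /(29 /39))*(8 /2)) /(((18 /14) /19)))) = -316194917 /2420600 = -130.63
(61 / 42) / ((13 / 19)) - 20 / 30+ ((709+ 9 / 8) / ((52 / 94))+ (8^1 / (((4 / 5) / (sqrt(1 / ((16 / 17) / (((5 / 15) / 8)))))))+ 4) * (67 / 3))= 335 * sqrt(102) / 72+ 6003715 / 4368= 1421.47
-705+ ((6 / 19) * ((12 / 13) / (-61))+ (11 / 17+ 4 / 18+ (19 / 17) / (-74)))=-120120046897 / 170588574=-704.15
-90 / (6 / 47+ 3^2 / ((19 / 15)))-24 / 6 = -35402 / 2153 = -16.44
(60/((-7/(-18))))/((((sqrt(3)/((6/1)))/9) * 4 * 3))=1620 * sqrt(3)/7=400.85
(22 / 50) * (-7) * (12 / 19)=-924 / 475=-1.95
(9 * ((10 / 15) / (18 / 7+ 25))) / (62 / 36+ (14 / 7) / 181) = 136836 / 1089871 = 0.13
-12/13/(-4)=3/13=0.23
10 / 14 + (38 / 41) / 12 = 1363 / 1722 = 0.79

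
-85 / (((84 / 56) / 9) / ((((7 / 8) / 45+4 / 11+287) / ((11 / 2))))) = -19346629 / 726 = -26648.25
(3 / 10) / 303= 1 / 1010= 0.00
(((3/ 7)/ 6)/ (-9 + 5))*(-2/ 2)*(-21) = -3/ 8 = -0.38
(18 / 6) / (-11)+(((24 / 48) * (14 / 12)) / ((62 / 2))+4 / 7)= 9095 / 28644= 0.32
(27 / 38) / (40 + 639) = 0.00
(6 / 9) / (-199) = -2 / 597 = -0.00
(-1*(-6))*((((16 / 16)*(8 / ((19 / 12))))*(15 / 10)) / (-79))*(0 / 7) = 0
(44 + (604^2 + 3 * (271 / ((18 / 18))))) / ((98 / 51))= 2664189 / 14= 190299.21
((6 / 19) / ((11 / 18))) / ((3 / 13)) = 468 / 209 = 2.24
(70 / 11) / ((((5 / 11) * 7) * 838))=1 / 419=0.00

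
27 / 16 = 1.69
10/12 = 5/6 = 0.83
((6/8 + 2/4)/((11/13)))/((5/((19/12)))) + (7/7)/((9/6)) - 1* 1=71/528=0.13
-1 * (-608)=608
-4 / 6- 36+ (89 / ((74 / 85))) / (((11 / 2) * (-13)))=-604705 / 15873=-38.10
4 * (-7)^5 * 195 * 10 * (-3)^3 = 3539554200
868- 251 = 617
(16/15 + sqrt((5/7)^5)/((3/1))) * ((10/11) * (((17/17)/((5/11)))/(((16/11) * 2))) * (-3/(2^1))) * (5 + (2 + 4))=-121/10 - 3025 * sqrt(35)/10976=-13.73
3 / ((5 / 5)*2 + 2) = 3 / 4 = 0.75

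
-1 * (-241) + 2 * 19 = 279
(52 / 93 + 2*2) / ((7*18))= 212 / 5859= 0.04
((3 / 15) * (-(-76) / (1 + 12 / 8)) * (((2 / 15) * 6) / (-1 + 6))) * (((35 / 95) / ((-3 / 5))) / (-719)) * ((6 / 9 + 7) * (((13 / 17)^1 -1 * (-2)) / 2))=121072 / 13750875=0.01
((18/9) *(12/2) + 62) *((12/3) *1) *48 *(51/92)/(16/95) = 1075590/23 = 46764.78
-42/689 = -0.06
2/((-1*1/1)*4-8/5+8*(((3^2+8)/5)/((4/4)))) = 5/54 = 0.09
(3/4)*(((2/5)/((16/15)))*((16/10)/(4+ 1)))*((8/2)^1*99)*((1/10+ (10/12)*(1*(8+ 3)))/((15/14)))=192654/625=308.25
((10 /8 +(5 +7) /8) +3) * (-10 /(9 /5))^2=14375 /81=177.47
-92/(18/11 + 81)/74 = -506/33633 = -0.02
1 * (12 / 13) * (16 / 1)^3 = 49152 / 13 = 3780.92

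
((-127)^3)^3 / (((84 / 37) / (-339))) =35934669603935892565547 / 28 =1283381057283424734483.82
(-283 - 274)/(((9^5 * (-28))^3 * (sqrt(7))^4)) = 557/221466384455345007552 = 0.00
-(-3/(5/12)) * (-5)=-36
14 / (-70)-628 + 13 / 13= -3136 / 5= -627.20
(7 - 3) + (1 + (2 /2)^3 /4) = 21 /4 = 5.25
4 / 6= 2 / 3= 0.67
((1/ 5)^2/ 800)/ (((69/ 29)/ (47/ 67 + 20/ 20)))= 551/ 15410000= 0.00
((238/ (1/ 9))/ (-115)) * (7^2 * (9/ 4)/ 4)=-472311/ 920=-513.38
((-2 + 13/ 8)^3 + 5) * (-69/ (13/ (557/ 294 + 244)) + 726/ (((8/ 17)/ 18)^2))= 1053384198443/ 200704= 5248446.46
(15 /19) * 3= 45 /19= 2.37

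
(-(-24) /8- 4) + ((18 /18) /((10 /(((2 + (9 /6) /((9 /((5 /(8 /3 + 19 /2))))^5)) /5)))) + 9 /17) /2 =-51047314693532 /71365489589025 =-0.72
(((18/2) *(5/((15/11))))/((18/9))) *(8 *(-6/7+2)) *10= 1508.57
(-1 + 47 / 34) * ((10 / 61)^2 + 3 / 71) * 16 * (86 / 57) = 163344272 / 256001079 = 0.64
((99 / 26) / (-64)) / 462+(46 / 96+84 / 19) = 6506693 / 1327872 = 4.90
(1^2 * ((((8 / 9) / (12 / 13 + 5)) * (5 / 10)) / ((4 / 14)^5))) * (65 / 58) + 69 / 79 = 163448339 / 3628944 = 45.04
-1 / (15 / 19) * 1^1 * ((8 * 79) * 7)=-84056 / 15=-5603.73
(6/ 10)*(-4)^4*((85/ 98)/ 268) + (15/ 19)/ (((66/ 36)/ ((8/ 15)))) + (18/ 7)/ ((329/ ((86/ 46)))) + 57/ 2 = 43378125207/ 1483449814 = 29.24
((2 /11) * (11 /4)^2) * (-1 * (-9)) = 12.38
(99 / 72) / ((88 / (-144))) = -9 / 4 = -2.25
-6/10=-0.60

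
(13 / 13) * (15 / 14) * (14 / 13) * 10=150 / 13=11.54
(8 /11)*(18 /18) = 8 /11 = 0.73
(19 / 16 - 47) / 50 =-733 / 800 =-0.92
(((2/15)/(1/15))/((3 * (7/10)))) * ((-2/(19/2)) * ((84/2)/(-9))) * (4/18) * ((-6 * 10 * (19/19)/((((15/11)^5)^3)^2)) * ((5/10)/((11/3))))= -203047590037950921525047898226048/1311577245152927152812480926513671875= -0.00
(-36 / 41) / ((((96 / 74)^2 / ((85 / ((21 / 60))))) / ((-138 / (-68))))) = -257.13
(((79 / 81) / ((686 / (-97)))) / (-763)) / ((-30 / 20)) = -7663 / 63595287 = -0.00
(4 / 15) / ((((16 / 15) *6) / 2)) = 0.08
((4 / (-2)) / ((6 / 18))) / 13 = -6 / 13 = -0.46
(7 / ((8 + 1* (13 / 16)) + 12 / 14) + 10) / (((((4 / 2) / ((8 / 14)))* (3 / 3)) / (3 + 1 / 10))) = 9.50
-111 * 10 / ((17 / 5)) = -5550 / 17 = -326.47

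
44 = 44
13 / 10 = 1.30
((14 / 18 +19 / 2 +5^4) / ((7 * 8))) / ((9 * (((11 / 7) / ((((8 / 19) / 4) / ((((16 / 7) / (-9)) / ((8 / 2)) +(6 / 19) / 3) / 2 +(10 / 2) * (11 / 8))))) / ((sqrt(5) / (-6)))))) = -16009 * sqrt(5) / 7844958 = -0.00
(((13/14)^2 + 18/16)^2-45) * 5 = -31540195/153664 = -205.25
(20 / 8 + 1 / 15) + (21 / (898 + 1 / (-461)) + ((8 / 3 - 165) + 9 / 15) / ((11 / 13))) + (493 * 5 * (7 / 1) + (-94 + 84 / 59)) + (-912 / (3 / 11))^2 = 30089306008110231 / 2686710730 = 11199309.87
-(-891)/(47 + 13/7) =693/38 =18.24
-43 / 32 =-1.34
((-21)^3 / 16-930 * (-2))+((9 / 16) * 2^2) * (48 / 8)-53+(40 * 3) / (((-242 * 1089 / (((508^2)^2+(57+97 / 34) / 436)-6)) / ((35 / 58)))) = -691017149199319883 / 37764644016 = -18297991.87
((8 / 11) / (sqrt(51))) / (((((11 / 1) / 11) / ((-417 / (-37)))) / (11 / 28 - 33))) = -37.42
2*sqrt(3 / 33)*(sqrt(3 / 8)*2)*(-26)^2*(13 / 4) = 2197*sqrt(66) / 11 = 1622.59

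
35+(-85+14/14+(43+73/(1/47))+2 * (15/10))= 3428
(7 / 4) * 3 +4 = 37 / 4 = 9.25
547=547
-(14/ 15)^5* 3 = -537824/ 253125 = -2.12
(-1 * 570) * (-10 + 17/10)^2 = -392673/10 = -39267.30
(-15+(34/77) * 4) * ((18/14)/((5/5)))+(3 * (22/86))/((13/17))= -4824210/301301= -16.01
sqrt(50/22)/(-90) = -sqrt(11)/198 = -0.02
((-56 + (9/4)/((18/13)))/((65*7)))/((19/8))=-87/1729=-0.05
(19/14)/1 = 19/14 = 1.36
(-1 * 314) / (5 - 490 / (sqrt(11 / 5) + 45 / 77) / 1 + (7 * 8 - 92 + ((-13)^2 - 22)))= 1168092089 / 1101728409 + 228058985 * sqrt(55) / 1101728409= 2.60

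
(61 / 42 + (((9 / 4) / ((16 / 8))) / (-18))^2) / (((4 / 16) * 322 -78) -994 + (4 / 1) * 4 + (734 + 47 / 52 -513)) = -101777 / 52667328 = -0.00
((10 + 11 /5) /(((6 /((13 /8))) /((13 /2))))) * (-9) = -30927 /160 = -193.29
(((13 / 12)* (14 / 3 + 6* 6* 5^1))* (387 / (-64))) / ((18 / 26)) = -2012959 / 1152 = -1747.36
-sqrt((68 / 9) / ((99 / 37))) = -2 *sqrt(6919) / 99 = -1.68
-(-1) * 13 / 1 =13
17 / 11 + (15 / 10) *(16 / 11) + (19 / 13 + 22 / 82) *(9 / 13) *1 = 375367 / 76219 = 4.92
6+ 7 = 13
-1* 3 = -3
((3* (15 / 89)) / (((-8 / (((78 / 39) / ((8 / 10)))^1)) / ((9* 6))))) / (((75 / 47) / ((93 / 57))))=-118017 / 13528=-8.72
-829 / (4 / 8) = -1658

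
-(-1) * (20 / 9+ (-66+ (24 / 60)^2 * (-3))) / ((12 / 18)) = -7229 / 75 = -96.39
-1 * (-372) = 372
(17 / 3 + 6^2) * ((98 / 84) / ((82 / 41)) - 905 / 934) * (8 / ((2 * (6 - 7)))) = 270125 / 4203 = 64.27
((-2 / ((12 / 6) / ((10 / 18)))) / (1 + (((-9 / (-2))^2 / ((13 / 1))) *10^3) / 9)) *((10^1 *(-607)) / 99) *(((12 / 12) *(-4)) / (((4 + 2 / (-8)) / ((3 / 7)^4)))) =-1262560 / 179304279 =-0.01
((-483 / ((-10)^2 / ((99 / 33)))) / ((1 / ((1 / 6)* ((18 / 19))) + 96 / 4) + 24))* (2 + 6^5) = -16905483 / 8150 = -2074.29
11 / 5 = 2.20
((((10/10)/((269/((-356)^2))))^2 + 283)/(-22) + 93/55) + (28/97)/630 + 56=-69799189643713/6948826830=-10044.74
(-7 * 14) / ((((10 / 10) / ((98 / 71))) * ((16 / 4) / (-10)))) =24010 / 71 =338.17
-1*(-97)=97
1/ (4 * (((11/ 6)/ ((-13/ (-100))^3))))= 6591/ 22000000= 0.00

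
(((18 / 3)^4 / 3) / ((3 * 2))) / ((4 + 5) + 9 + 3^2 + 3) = 12 / 5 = 2.40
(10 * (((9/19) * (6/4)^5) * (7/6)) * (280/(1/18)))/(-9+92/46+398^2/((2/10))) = 8037225/30096494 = 0.27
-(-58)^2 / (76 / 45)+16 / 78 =-1475803 / 741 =-1991.64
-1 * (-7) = 7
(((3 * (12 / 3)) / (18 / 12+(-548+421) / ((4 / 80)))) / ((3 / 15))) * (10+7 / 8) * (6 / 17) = -7830 / 86309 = -0.09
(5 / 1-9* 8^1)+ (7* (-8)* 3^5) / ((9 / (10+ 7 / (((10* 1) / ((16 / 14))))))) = -81983 / 5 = -16396.60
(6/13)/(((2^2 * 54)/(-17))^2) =289/101088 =0.00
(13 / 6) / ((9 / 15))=65 / 18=3.61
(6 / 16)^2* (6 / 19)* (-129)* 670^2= -390879675 / 152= -2571576.81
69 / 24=23 / 8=2.88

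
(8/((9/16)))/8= 1.78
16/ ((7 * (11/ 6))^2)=576/ 5929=0.10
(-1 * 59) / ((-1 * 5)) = 59 / 5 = 11.80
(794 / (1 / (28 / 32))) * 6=8337 / 2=4168.50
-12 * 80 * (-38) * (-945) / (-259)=4924800 / 37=133102.70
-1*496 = -496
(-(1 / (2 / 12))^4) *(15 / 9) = -2160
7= 7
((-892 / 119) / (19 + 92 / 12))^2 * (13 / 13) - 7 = -39203239 / 5664400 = -6.92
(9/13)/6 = 3/26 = 0.12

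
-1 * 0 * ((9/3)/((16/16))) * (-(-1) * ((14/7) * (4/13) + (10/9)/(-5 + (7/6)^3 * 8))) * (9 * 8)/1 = 0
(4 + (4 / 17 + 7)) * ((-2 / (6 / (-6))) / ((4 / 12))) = 1146 / 17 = 67.41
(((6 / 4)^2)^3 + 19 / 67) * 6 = 150177 / 2144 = 70.05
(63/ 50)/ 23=63/ 1150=0.05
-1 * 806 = -806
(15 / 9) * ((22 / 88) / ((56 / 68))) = 85 / 168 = 0.51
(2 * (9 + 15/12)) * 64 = 1312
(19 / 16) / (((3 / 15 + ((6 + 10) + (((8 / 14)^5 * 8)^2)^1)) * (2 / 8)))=26835148655 / 92864157956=0.29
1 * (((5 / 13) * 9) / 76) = 45 / 988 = 0.05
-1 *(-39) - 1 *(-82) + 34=155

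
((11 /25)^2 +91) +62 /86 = 2470203 /26875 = 91.91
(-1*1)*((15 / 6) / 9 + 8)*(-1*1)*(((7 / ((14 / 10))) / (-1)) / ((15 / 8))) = -596 / 27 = -22.07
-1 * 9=-9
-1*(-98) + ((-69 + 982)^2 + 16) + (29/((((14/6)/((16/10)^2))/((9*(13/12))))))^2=28478728819/30625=929917.68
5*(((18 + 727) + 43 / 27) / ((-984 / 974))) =-24542365 / 6642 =-3695.03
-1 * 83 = -83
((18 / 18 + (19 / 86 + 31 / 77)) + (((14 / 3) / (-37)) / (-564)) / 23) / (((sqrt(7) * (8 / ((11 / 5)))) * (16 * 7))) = 193504645 * sqrt(7) / 339791473728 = 0.00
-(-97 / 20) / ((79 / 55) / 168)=44814 / 79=567.27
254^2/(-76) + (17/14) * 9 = -837.97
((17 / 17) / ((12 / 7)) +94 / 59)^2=4.74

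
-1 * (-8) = 8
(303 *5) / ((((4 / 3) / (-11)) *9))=-5555 / 4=-1388.75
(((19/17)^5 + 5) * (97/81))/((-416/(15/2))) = -0.15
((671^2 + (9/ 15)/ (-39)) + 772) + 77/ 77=29315909/ 65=451013.98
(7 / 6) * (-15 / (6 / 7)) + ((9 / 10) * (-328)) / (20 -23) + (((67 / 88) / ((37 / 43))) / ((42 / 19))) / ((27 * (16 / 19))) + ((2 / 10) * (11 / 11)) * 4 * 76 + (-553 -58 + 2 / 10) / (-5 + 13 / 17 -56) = 87989773969 / 590768640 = 148.94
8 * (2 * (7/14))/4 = 2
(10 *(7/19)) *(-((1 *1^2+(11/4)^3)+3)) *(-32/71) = 55545/1349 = 41.17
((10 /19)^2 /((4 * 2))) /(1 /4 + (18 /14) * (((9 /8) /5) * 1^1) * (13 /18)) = 7000 /92777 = 0.08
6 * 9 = 54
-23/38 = -0.61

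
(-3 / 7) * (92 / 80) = -69 / 140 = -0.49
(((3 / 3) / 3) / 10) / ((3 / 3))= 1 / 30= 0.03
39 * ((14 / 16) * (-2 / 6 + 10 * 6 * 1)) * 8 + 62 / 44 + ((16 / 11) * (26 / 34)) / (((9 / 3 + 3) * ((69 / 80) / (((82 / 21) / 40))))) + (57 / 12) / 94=4979124535615 / 305646264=16290.48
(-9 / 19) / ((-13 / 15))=135 / 247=0.55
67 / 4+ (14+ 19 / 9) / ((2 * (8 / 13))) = 4297 / 144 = 29.84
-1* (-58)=58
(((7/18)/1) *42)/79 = 49/237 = 0.21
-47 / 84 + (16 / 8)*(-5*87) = -73127 / 84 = -870.56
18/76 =9/38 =0.24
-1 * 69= -69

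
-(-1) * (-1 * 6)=-6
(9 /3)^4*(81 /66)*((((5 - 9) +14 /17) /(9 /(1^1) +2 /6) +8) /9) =442989 /5236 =84.60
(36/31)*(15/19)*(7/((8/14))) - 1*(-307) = 318.23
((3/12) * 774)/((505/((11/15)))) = 1419/5050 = 0.28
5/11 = 0.45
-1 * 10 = -10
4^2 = 16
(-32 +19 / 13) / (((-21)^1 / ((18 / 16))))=1191 / 728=1.64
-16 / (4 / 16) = -64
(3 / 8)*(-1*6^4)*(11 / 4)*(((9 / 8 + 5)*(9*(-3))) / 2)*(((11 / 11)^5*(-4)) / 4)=-3536379 / 32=-110511.84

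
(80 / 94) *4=160 / 47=3.40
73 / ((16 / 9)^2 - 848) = -5913 / 68432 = -0.09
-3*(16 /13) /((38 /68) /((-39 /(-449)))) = -4896 /8531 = -0.57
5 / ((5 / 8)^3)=512 / 25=20.48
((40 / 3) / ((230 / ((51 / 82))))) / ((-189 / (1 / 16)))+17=24238855 / 1425816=17.00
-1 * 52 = -52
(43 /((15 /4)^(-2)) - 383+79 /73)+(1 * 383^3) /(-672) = -83381.23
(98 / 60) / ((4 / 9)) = 147 / 40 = 3.68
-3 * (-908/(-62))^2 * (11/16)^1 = -1700457/3844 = -442.37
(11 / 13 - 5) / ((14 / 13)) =-27 / 7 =-3.86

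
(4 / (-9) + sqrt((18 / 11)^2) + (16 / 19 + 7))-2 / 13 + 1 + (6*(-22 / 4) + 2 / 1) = -516443 / 24453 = -21.12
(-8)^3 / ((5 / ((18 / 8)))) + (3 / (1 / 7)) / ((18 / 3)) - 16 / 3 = -6967 / 30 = -232.23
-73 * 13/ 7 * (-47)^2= -2096341/ 7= -299477.29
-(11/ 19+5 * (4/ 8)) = -117/ 38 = -3.08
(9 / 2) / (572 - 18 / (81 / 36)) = 3 / 376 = 0.01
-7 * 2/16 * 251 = -1757/8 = -219.62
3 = 3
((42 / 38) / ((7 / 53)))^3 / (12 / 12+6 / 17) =68334543 / 157757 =433.16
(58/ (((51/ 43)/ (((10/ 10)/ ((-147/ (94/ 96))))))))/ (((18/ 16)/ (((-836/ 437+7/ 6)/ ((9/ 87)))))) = 175065083/ 83801466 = 2.09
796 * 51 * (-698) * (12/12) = -28336008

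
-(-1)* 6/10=3/5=0.60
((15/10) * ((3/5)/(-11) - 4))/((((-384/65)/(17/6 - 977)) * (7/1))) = -2420665/16896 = -143.27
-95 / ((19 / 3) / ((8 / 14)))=-60 / 7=-8.57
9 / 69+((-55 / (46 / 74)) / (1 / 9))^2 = 335439294 / 529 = 634100.74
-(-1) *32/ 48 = 2/ 3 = 0.67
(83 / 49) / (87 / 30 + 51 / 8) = 3320 / 18179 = 0.18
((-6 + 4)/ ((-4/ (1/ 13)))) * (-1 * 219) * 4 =-438/ 13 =-33.69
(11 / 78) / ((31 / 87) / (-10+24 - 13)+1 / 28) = 4466 / 12415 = 0.36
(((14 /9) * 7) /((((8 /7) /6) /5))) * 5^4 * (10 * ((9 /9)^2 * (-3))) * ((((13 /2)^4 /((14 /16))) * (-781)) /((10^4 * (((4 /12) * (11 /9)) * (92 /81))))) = 5432711336325 /2944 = 1845350318.05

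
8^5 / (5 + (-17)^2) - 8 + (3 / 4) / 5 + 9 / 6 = 309011 / 2940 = 105.11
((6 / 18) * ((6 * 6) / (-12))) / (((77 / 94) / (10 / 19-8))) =13348 / 1463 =9.12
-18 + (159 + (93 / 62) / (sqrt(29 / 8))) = 3 * sqrt(58) / 29 + 141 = 141.79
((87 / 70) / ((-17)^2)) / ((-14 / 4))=-0.00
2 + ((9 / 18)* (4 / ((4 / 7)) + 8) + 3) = 25 / 2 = 12.50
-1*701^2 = -491401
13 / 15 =0.87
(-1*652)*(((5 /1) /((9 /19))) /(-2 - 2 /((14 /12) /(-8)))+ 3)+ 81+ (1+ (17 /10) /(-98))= -890136353 /361620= -2461.52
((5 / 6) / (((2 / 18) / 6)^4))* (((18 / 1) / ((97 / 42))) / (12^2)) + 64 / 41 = 1525241878 / 3977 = 383515.68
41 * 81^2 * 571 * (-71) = -10905569541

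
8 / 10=4 / 5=0.80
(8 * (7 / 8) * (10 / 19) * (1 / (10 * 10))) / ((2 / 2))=7 / 190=0.04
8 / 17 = 0.47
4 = 4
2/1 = 2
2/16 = 1/8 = 0.12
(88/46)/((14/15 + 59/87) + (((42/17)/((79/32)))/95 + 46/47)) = 4590916572/6241277171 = 0.74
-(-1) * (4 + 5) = 9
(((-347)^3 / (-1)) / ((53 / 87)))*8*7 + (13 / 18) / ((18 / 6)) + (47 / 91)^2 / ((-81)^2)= 22119663815817362533 / 5759153946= 3840783563.56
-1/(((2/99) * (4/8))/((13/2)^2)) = -16731/4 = -4182.75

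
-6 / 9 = -0.67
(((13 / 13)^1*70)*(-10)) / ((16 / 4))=-175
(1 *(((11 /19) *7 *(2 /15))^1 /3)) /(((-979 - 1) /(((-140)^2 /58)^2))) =-3018400 /143811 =-20.99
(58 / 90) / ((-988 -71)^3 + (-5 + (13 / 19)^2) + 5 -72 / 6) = -10469 / 19293348104190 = -0.00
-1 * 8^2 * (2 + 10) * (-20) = 15360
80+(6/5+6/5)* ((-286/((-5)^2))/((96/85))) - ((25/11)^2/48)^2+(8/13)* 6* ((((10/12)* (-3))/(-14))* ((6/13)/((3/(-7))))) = 7834165021151/142521350400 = 54.97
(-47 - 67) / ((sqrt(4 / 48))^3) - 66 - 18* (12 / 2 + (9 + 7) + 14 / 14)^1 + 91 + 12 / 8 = -2736* sqrt(3) - 775 / 2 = -5126.39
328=328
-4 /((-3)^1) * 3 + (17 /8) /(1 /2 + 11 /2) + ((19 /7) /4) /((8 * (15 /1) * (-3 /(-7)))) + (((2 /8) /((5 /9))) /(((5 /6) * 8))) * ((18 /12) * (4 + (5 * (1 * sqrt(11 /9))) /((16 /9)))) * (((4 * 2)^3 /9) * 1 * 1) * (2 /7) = 54 * sqrt(11) /35 + 551891 /50400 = 16.07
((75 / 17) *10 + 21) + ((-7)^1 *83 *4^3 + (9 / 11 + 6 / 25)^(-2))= -53434203676 / 1439577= -37117.99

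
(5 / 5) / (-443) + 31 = 13732 / 443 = 31.00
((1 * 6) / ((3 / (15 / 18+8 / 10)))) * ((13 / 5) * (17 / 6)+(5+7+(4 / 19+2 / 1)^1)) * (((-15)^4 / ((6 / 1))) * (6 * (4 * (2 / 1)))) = 542385900 / 19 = 28546626.32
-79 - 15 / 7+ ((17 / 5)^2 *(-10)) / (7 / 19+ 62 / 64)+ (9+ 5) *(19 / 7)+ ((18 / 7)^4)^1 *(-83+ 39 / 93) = -3740.17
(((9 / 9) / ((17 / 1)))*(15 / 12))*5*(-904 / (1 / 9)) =-50850 / 17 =-2991.18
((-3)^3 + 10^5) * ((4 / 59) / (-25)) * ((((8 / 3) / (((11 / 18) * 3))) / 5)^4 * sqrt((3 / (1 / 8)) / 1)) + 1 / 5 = 1 / 5 - 52414644224 * sqrt(6) / 13497171875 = -9.31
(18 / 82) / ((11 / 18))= 162 / 451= 0.36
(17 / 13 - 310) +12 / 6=-3987 / 13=-306.69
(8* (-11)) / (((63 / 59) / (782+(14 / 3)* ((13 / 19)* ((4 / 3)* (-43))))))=-531754256 / 10773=-49359.90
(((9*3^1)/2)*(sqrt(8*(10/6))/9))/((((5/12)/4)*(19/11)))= 528*sqrt(30)/95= 30.44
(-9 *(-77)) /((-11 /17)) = -1071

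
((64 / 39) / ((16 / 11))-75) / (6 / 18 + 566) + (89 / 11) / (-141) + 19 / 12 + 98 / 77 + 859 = 118072458389 / 137027748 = 861.67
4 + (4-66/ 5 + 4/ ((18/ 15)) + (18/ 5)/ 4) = -29/ 30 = -0.97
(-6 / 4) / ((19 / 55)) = -165 / 38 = -4.34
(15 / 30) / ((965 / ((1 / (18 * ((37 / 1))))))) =1 / 1285380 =0.00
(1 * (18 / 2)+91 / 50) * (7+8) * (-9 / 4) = -14607 / 40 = -365.18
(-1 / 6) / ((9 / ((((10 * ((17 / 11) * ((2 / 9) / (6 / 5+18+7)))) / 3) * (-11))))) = 850 / 95499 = 0.01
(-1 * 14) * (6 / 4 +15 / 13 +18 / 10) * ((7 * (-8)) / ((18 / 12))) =151312 / 65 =2327.88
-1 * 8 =-8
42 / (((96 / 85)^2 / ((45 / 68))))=44625 / 2048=21.79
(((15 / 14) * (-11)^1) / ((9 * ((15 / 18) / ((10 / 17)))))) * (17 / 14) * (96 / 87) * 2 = -3520 / 1421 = -2.48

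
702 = 702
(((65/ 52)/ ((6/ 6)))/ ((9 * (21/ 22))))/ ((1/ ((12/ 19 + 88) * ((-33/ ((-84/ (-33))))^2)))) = 339012355/ 156408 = 2167.49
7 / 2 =3.50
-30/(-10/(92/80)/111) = 382.95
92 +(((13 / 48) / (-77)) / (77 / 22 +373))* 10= 64010959 / 695772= 92.00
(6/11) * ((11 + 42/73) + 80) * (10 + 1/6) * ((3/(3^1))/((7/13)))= 757315/803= 943.11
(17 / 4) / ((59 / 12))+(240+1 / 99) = 1406948 / 5841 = 240.87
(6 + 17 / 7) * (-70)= -590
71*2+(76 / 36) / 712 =909955 / 6408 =142.00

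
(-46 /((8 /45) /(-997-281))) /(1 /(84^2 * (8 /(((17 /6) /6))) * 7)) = 276701421854.12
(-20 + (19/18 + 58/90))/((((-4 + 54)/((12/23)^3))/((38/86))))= -1502064/65397625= -0.02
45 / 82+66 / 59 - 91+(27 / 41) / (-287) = -124042003 / 1388506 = -89.33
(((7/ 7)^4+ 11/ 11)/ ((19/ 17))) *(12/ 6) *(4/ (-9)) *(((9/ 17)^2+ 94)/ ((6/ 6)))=-435952/ 2907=-149.97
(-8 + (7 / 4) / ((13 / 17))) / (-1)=297 / 52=5.71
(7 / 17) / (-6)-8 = -823 / 102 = -8.07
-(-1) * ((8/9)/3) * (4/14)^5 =256/453789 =0.00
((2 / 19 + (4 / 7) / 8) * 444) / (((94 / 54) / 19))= 5994 / 7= 856.29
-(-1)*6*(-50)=-300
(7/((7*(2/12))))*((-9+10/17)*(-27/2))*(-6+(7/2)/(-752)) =-104606073/25568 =-4091.29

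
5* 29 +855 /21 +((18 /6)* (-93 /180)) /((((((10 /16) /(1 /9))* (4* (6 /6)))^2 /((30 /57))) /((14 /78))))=1950679462 /10503675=185.71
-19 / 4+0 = -4.75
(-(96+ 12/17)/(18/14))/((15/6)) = -30.09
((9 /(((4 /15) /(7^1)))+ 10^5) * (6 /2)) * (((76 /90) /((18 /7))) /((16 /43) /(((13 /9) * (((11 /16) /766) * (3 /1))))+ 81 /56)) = 918118983782 /902939319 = 1016.81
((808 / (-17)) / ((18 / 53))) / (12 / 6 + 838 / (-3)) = 5353 / 10608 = 0.50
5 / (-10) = -1 / 2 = -0.50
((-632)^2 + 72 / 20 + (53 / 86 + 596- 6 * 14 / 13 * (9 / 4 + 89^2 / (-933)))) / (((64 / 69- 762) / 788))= -9454042875998997 / 22823765965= -414219.23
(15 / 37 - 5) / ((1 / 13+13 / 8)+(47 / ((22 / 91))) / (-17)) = 661232 / 1400857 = 0.47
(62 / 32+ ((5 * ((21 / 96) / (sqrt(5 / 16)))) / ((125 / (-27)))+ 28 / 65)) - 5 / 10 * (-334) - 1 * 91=81503 / 1040 - 189 * sqrt(5) / 1000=77.95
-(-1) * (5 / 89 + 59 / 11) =5306 / 979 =5.42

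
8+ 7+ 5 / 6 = 95 / 6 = 15.83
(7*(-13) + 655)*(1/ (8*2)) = 35.25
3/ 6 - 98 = -195/ 2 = -97.50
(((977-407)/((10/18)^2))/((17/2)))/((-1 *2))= -9234/85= -108.64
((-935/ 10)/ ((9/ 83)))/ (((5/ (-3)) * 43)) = 15521/ 1290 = 12.03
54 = 54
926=926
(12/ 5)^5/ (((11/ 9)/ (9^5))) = 132239526912/ 34375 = 3846968.06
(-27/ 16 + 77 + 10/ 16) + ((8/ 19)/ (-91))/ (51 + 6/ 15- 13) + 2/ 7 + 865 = 11159141/ 11856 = 941.22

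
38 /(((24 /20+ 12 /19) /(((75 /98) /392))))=45125 /1114064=0.04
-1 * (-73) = 73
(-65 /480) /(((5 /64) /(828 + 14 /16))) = -86203 /60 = -1436.72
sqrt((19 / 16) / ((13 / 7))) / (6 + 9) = sqrt(1729) / 780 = 0.05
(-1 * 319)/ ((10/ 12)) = -1914/ 5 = -382.80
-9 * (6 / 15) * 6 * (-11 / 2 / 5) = 594 / 25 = 23.76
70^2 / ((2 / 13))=31850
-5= -5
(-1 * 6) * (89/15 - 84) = 2342/5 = 468.40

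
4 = 4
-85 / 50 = -17 / 10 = -1.70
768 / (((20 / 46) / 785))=1386624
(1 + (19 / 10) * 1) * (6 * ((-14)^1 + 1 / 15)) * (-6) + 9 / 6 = 72807 / 50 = 1456.14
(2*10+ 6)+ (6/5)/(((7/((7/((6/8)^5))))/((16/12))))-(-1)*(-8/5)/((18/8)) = 38918/1215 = 32.03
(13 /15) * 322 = 4186 /15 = 279.07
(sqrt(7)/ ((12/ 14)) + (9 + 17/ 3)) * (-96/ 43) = -1408/ 43 - 112 * sqrt(7)/ 43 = -39.64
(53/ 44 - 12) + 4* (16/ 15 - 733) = -1939429/ 660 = -2938.53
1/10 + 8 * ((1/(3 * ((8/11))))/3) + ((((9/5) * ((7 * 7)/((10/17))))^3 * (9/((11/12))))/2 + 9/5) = 102392674769689/6187500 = 16548311.07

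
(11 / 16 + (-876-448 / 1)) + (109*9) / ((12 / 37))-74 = 26039 / 16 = 1627.44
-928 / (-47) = 928 / 47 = 19.74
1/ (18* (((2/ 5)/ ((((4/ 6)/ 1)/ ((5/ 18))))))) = 1/ 3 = 0.33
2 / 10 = 1 / 5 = 0.20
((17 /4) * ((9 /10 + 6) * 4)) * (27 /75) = 10557 /250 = 42.23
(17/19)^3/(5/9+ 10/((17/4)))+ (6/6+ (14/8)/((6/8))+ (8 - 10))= 14464087/9156765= 1.58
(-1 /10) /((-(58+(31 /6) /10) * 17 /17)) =6 /3511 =0.00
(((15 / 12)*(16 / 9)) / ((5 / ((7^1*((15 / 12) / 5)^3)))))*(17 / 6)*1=119 / 864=0.14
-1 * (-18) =18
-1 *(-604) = 604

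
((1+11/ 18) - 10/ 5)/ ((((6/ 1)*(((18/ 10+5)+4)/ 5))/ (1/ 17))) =-175/ 99144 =-0.00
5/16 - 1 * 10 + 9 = -11/16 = -0.69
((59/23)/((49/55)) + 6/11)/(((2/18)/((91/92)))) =30.49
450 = 450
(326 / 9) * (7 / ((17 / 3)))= 2282 / 51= 44.75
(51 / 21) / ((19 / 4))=68 / 133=0.51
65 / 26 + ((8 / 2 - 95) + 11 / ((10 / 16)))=-70.90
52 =52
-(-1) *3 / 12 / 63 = 1 / 252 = 0.00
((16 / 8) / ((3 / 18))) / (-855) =-4 / 285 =-0.01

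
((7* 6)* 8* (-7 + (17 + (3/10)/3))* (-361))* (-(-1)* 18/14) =-7875576/5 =-1575115.20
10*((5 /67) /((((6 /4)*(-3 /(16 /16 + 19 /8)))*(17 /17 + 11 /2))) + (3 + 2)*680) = 29613925 /871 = 33999.91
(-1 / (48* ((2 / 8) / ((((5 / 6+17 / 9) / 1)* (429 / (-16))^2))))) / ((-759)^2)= -8281 / 29251584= -0.00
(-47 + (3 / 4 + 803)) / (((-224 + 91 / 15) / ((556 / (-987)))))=2103765 / 1075501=1.96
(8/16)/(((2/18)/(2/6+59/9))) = 31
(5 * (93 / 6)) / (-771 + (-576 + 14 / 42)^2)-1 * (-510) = 607020639 / 1190236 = 510.00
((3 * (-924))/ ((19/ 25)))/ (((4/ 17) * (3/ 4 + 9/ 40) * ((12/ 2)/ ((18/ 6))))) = -7949.39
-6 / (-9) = 2 / 3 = 0.67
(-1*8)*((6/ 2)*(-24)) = 576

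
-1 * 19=-19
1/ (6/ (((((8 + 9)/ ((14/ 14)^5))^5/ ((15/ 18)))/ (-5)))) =-1419857/ 25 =-56794.28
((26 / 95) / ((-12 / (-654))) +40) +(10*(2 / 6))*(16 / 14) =58.73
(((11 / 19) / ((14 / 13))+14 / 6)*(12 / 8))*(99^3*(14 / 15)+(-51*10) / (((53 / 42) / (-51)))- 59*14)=20065109512 / 5035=3985126.02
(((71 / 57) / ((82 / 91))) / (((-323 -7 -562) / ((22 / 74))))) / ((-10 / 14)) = 497497 / 771303480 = 0.00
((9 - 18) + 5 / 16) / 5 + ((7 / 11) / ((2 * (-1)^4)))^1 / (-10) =-1557 / 880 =-1.77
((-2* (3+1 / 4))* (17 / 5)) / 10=-221 / 100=-2.21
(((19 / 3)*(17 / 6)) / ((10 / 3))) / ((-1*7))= -323 / 420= -0.77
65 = 65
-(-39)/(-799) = -39/799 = -0.05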